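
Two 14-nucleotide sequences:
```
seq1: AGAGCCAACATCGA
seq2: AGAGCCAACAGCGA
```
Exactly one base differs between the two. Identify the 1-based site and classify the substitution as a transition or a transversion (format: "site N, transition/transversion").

site 11, transversion

The sequences differ only at site 11: T→G (pyrimidine→purine), a transversion.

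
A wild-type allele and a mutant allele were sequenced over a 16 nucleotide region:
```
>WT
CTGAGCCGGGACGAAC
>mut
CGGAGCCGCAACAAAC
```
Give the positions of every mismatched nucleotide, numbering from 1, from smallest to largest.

2, 9, 10, 13

Scanning 1-based: 2: T/G; 9: G/C; 10: G/A; 13: G/A.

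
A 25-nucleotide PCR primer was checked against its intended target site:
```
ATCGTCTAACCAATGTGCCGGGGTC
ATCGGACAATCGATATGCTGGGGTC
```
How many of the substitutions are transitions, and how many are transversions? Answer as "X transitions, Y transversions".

5 transitions, 2 transversions

Transitions (purine↔purine or pyrimidine↔pyrimidine): 7 T→C, 10 C→T, 12 A→G, 15 G→A, 19 C→T.
Transversions (purine↔pyrimidine): 5 T→G, 6 C→A.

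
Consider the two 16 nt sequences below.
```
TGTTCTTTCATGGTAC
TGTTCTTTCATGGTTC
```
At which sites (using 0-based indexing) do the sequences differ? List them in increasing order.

14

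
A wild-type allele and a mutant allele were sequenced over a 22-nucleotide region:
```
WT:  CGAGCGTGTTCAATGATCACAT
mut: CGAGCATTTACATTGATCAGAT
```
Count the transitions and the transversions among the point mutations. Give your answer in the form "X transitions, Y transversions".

1 transition, 4 transversions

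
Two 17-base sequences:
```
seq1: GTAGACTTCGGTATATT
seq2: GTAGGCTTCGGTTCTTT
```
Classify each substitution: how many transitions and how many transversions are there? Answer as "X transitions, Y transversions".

2 transitions, 2 transversions

Mismatches (1-based):
base 5: A→G (purine→purine, transition)
base 13: A→T (purine→pyrimidine, transversion)
base 14: T→C (pyrimidine→pyrimidine, transition)
base 15: A→T (purine→pyrimidine, transversion)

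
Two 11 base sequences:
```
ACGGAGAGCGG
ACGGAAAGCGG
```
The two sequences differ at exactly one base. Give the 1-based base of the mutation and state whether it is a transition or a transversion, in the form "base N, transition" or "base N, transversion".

base 6, transition

Base 6 changes G→A. G is a purine and A is a purine, so this is a transition.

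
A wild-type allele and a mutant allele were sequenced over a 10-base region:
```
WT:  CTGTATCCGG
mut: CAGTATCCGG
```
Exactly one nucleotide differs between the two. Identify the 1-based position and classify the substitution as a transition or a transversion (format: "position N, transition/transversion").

position 2, transversion

The sequences differ only at position 2: T→A (pyrimidine→purine), a transversion.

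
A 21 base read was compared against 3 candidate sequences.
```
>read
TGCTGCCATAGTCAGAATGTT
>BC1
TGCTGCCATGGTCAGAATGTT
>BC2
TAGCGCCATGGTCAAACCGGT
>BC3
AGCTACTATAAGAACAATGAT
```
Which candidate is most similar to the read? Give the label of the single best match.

BC1

Hamming distances to read — BC1: 1; BC2: 8; BC3: 8.
Smallest is BC1 with 1 mismatch.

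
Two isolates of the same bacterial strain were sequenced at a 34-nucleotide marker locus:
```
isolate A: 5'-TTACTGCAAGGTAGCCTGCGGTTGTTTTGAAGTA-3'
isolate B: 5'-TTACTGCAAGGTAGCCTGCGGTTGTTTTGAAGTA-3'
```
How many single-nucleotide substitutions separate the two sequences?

0

No positions differ; the sequences are identical.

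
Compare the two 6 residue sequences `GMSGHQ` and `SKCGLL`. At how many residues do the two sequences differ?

5

The sequences differ at residues 1, 2, 3, 5, 6 (1-based) — 5 in total.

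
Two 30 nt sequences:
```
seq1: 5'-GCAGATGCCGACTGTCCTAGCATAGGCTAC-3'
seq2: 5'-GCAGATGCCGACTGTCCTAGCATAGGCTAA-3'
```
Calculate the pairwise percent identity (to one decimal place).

1 position differs (30), so 29 of 30 match: 29/30 = 96.67%.

96.7%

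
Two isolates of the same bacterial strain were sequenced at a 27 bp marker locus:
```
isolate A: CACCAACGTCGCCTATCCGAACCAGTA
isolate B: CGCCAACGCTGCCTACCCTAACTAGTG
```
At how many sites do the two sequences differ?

Comparing position by position, 7 sites differ: 2 (A/G), 9 (T/C), 10 (C/T), 16 (T/C), 19 (G/T), 23 (C/T), 27 (A/G).

7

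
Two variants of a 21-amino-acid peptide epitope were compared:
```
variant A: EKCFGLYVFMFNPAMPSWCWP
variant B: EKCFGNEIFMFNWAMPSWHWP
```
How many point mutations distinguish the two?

5

Comparing position by position, 5 residues differ: 6 (L/N), 7 (Y/E), 8 (V/I), 13 (P/W), 19 (C/H).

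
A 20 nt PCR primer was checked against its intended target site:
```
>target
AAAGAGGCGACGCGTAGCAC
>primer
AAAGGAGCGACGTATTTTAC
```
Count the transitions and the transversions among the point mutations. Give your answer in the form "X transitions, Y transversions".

5 transitions, 2 transversions

Mismatches (1-based):
position 5: A→G (purine→purine, transition)
position 6: G→A (purine→purine, transition)
position 13: C→T (pyrimidine→pyrimidine, transition)
position 14: G→A (purine→purine, transition)
position 16: A→T (purine→pyrimidine, transversion)
position 17: G→T (purine→pyrimidine, transversion)
position 18: C→T (pyrimidine→pyrimidine, transition)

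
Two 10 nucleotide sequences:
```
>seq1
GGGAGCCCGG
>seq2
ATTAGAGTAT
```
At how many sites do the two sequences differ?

Comparing position by position, 8 sites differ: 1 (G/A), 2 (G/T), 3 (G/T), 6 (C/A), 7 (C/G), 8 (C/T), 9 (G/A), 10 (G/T).

8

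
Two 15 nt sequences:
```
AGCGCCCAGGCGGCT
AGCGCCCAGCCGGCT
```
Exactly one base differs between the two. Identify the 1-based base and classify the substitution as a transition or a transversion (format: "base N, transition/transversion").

Base 10 changes G→C. G is a purine and C is a pyrimidine, so this is a transversion.

base 10, transversion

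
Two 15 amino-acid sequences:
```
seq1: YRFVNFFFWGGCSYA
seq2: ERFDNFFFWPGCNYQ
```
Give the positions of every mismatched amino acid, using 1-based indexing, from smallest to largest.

Scanning 1-based: 1: Y/E; 4: V/D; 10: G/P; 13: S/N; 15: A/Q.

1, 4, 10, 13, 15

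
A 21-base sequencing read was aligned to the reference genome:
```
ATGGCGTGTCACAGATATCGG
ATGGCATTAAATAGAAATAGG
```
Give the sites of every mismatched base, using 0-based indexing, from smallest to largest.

5, 7, 8, 9, 11, 15, 18

Differences at site 5 (G→A), site 7 (G→T), site 8 (T→A), site 9 (C→A), site 11 (C→T), site 15 (T→A), site 18 (C→A).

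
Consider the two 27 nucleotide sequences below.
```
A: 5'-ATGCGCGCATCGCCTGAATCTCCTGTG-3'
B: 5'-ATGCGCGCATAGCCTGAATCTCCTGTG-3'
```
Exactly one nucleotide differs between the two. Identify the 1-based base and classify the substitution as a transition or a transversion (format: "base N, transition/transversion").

base 11, transversion

Base 11 changes C→A. C is a pyrimidine and A is a purine, so this is a transversion.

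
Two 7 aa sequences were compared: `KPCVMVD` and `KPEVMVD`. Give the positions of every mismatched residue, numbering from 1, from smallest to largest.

Differences at position 3 (C→E).

3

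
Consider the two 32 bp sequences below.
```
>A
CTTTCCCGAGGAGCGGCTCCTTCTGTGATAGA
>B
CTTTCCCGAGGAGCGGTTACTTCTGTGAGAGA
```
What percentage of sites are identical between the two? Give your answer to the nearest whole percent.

91%

3 positions differ (17, 19, 29), so 29 of 32 match: 29/32 = 90.62%.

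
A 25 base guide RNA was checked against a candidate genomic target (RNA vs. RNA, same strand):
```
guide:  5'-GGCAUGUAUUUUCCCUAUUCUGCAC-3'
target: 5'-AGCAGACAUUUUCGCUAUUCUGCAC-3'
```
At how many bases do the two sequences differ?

5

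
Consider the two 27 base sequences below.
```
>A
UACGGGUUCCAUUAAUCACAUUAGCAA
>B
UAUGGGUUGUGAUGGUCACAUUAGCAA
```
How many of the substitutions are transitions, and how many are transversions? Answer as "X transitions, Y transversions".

Mismatches (1-based):
position 3: C→U (pyrimidine→pyrimidine, transition)
position 9: C→G (pyrimidine→purine, transversion)
position 10: C→U (pyrimidine→pyrimidine, transition)
position 11: A→G (purine→purine, transition)
position 12: U→A (pyrimidine→purine, transversion)
position 14: A→G (purine→purine, transition)
position 15: A→G (purine→purine, transition)

5 transitions, 2 transversions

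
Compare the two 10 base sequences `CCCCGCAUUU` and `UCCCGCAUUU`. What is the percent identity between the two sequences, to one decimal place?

1 position differs (1), so 9 of 10 match: 9/10 = 90%.

90.0%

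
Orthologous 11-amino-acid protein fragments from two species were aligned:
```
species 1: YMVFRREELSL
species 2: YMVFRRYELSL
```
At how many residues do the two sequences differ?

Mismatches (1-based): residue 7: E→Y.

1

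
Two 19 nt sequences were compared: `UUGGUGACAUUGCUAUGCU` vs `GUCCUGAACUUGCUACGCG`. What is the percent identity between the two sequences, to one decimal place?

7 positions differ (1, 3, 4, 8, 9, 16, 19), so 12 of 19 match: 12/19 = 63.16%.

63.2%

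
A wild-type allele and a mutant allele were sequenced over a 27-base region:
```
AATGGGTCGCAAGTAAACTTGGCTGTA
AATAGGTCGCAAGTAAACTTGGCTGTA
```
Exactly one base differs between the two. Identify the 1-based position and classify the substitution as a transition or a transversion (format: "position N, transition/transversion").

The sequences differ only at position 4: G→A (purine→purine), a transition.

position 4, transition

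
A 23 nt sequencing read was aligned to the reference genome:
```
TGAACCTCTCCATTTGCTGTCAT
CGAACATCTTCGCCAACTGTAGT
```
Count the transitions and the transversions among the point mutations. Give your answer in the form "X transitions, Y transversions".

7 transitions, 3 transversions

Mismatches (1-based):
position 1: T→C (pyrimidine→pyrimidine, transition)
position 6: C→A (pyrimidine→purine, transversion)
position 10: C→T (pyrimidine→pyrimidine, transition)
position 12: A→G (purine→purine, transition)
position 13: T→C (pyrimidine→pyrimidine, transition)
position 14: T→C (pyrimidine→pyrimidine, transition)
position 15: T→A (pyrimidine→purine, transversion)
position 16: G→A (purine→purine, transition)
position 21: C→A (pyrimidine→purine, transversion)
position 22: A→G (purine→purine, transition)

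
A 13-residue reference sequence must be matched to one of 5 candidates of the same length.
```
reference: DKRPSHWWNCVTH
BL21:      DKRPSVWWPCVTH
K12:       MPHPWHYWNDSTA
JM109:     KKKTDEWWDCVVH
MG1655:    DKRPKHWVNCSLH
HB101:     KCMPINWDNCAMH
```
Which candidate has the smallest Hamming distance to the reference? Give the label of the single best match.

BL21

BL21 differs at 2 residues; K12 differs at 8 residues; JM109 differs at 7 residues; MG1655 differs at 4 residues; HB101 differs at 8 residues. The closest is BL21.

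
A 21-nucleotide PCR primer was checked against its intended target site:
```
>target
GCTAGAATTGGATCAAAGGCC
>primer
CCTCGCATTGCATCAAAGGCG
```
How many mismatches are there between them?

5

Mismatches (1-based): position 1: G→C; position 4: A→C; position 6: A→C; position 11: G→C; position 21: C→G.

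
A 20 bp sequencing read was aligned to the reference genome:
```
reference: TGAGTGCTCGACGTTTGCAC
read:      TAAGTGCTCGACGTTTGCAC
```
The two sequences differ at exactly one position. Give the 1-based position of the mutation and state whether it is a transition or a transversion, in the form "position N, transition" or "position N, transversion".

position 2, transition

Position 2 changes G→A. G is a purine and A is a purine, so this is a transition.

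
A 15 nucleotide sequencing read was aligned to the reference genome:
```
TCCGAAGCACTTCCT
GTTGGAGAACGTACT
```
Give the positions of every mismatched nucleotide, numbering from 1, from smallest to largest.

1, 2, 3, 5, 8, 11, 13

Differences at position 1 (T→G), position 2 (C→T), position 3 (C→T), position 5 (A→G), position 8 (C→A), position 11 (T→G), position 13 (C→A).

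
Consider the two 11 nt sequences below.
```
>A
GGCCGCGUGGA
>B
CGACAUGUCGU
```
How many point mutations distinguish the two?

6

Comparing position by position, 6 bases differ: 1 (G/C), 3 (C/A), 5 (G/A), 6 (C/U), 9 (G/C), 11 (A/U).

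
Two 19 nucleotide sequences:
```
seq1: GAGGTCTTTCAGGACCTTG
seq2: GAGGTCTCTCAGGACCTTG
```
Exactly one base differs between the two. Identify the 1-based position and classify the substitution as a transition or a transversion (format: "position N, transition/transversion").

Position 8 changes T→C. T is a pyrimidine and C is a pyrimidine, so this is a transition.

position 8, transition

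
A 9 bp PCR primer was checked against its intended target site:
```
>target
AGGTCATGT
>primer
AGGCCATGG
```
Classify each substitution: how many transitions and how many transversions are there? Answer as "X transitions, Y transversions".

Transitions (purine↔purine or pyrimidine↔pyrimidine): 4 T→C.
Transversions (purine↔pyrimidine): 9 T→G.

1 transition, 1 transversion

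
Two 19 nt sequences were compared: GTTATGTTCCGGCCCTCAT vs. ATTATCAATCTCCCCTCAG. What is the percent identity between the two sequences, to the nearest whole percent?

8 positions differ (1, 6, 7, 8, 9, 11, 12, 19), so 11 of 19 match: 11/19 = 57.89%.

58%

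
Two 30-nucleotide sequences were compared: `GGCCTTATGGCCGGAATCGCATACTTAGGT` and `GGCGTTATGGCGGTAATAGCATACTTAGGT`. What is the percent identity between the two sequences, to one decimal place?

4 positions differ (4, 12, 14, 18), so 26 of 30 match: 26/30 = 86.67%.

86.7%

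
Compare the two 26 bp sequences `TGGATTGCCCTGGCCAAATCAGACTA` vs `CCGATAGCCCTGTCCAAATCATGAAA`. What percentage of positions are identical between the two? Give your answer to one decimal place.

Mismatches at positions 1, 2, 6, 13, 22, 23, 24, 25 (1-based): 8 of 26.
Identical positions: 18/26 = 69.23% → 69.2%.

69.2%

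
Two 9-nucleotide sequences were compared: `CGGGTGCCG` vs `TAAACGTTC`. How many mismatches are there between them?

8

The sequences differ at sites 1, 2, 3, 4, 5, 7, 8, 9 (1-based) — 8 in total.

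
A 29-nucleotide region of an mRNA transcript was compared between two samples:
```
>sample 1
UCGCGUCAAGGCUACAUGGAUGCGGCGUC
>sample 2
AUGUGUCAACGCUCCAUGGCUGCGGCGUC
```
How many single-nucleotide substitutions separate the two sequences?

6

The sequences differ at sites 1, 2, 4, 10, 14, 20 (1-based) — 6 in total.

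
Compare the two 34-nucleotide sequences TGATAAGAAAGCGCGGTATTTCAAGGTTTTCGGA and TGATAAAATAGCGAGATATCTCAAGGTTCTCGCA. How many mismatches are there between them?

Comparing position by position, 7 sites differ: 7 (G/A), 9 (A/T), 14 (C/A), 16 (G/A), 20 (T/C), 29 (T/C), 33 (G/C).

7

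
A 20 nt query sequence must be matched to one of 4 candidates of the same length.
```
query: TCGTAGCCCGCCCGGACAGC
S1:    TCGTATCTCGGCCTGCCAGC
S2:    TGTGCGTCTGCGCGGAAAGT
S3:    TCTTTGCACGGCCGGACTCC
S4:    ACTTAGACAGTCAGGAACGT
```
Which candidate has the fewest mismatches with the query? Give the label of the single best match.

S1 differs at 5 sites; S2 differs at 9 sites; S3 differs at 6 sites; S4 differs at 9 sites. The closest is S1.

S1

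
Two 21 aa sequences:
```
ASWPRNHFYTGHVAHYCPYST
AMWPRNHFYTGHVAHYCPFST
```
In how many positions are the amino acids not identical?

2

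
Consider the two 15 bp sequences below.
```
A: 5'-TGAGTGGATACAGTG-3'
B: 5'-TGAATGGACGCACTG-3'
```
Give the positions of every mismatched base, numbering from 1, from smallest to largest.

4, 9, 10, 13

Differences at position 4 (G→A), position 9 (T→C), position 10 (A→G), position 13 (G→C).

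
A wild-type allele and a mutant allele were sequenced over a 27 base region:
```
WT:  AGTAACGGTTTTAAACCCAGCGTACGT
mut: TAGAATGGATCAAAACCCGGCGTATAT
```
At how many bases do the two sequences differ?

The sequences differ at bases 1, 2, 3, 6, 9, 11, 12, 19, 25, 26 (1-based) — 10 in total.

10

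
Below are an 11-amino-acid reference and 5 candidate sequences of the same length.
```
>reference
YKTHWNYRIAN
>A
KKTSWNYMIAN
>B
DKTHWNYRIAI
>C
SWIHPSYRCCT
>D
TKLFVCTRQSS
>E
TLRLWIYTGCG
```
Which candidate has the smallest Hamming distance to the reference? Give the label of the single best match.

Hamming distances to reference — A: 3; B: 2; C: 8; D: 9; E: 9.
Smallest is B with 2 mismatches.

B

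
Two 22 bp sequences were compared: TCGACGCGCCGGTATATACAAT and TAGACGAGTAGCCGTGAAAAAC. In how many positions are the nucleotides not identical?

11

Comparing position by position, 11 positions differ: 2 (C/A), 7 (C/A), 9 (C/T), 10 (C/A), 12 (G/C), 13 (T/C), 14 (A/G), 16 (A/G), 17 (T/A), 19 (C/A), 22 (T/C).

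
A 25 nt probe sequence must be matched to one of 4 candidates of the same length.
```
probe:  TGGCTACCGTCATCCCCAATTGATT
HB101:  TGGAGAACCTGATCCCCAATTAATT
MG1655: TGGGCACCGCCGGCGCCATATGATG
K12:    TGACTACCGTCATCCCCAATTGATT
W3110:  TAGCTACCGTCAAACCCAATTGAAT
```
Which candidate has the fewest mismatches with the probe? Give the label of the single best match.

Hamming distances to probe — HB101: 6; MG1655: 9; K12: 1; W3110: 4.
Smallest is K12 with 1 mismatch.

K12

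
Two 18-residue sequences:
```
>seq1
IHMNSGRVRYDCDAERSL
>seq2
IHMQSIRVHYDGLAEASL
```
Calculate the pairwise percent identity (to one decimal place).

66.7%

Mismatches at positions 4, 6, 9, 12, 13, 16 (1-based): 6 of 18.
Identical positions: 12/18 = 66.67% → 66.7%.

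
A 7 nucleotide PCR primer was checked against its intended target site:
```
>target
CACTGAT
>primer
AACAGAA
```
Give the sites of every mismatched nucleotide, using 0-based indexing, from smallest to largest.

0, 3, 6

Scanning 0-based: 0: C/A; 3: T/A; 6: T/A.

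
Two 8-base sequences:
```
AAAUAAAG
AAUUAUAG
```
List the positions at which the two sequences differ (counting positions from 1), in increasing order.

3, 6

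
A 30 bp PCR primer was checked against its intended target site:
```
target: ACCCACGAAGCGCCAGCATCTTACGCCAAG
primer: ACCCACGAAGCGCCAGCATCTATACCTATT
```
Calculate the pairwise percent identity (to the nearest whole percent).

77%

7 positions differ (22, 23, 24, 25, 27, 29, 30), so 23 of 30 match: 23/30 = 76.67%.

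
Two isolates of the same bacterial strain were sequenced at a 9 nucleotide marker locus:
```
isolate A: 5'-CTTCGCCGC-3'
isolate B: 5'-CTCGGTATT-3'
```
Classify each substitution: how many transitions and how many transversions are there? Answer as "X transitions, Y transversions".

3 transitions, 3 transversions

Mismatches (1-based):
position 3: T→C (pyrimidine→pyrimidine, transition)
position 4: C→G (pyrimidine→purine, transversion)
position 6: C→T (pyrimidine→pyrimidine, transition)
position 7: C→A (pyrimidine→purine, transversion)
position 8: G→T (purine→pyrimidine, transversion)
position 9: C→T (pyrimidine→pyrimidine, transition)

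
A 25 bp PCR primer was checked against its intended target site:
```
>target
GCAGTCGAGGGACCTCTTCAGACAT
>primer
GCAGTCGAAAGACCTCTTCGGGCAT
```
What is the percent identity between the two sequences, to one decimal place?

84.0%

4 positions differ (9, 10, 20, 22), so 21 of 25 match: 21/25 = 84%.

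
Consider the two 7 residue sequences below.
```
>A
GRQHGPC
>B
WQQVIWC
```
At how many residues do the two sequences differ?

5

The sequences differ at residues 1, 2, 4, 5, 6 (1-based) — 5 in total.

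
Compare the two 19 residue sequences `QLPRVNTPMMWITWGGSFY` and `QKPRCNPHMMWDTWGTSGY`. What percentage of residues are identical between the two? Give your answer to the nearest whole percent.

Mismatches at positions 2, 5, 7, 8, 12, 16, 18 (1-based): 7 of 19.
Identical positions: 12/19 = 63.16% → 63%.

63%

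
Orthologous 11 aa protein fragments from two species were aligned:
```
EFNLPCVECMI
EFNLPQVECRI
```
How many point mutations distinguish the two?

Comparing position by position, 2 positions differ: 6 (C/Q), 10 (M/R).

2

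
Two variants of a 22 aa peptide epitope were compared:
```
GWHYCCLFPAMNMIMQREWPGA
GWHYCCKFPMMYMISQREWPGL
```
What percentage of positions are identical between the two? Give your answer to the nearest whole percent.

77%

5 positions differ (7, 10, 12, 15, 22), so 17 of 22 match: 17/22 = 77.27%.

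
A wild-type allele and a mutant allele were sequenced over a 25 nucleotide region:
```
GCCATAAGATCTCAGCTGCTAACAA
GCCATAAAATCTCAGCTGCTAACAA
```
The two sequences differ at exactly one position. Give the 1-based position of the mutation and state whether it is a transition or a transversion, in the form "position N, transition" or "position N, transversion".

Position 8 changes G→A. G is a purine and A is a purine, so this is a transition.

position 8, transition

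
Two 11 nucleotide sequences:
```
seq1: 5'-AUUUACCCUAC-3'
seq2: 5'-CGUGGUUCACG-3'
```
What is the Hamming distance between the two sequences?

9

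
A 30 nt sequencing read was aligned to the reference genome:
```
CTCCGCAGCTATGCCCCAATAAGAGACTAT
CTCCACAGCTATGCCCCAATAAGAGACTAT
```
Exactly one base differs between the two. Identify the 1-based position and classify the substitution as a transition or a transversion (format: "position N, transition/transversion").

Position 5 changes G→A. G is a purine and A is a purine, so this is a transition.

position 5, transition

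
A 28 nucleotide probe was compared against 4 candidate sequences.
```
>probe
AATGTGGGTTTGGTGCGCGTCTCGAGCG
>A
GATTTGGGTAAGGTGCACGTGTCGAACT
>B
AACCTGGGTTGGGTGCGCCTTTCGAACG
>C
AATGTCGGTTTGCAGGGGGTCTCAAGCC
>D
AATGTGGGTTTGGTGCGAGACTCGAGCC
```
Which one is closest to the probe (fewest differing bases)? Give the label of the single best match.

A differs at 8 bases; B differs at 6 bases; C differs at 7 bases; D differs at 3 bases. The closest is D.

D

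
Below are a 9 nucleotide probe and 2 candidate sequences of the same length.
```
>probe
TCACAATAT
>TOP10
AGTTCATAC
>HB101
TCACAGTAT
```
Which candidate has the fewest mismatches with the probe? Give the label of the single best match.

Hamming distances to probe — TOP10: 6; HB101: 1.
Smallest is HB101 with 1 mismatch.

HB101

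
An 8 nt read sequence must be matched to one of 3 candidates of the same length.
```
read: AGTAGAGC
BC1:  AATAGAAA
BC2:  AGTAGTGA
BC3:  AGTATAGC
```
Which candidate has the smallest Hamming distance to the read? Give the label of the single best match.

Hamming distances to read — BC1: 3; BC2: 2; BC3: 1.
Smallest is BC3 with 1 mismatch.

BC3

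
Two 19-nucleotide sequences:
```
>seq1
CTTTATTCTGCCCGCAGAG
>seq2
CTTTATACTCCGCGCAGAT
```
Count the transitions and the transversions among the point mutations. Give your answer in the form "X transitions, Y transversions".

0 transitions, 4 transversions

Mismatches (1-based):
position 7: T→A (pyrimidine→purine, transversion)
position 10: G→C (purine→pyrimidine, transversion)
position 12: C→G (pyrimidine→purine, transversion)
position 19: G→T (purine→pyrimidine, transversion)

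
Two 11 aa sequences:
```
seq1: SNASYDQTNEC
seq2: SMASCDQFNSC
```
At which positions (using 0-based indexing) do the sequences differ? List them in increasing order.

Scanning 0-based: 1: N/M; 4: Y/C; 7: T/F; 9: E/S.

1, 4, 7, 9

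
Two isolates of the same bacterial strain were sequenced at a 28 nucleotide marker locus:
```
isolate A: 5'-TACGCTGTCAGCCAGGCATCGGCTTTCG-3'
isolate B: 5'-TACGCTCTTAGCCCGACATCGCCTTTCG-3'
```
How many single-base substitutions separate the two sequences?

5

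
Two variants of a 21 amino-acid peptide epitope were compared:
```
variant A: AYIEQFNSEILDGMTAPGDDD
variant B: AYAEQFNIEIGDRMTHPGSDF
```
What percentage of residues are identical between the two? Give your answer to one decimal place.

Mismatches at positions 3, 8, 11, 13, 16, 19, 21 (1-based): 7 of 21.
Identical positions: 14/21 = 66.67% → 66.7%.

66.7%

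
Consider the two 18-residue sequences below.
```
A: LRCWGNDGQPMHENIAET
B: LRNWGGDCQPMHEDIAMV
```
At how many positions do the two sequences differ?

6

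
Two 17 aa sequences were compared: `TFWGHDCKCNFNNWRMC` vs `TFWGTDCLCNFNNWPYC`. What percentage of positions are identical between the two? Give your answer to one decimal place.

4 positions differ (5, 8, 15, 16), so 13 of 17 match: 13/17 = 76.47%.

76.5%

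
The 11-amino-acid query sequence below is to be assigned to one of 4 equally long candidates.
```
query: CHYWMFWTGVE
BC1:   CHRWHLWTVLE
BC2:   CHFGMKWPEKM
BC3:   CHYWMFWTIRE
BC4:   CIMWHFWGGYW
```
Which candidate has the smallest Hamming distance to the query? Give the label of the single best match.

BC3

BC1 differs at 5 positions; BC2 differs at 7 positions; BC3 differs at 2 positions; BC4 differs at 6 positions. The closest is BC3.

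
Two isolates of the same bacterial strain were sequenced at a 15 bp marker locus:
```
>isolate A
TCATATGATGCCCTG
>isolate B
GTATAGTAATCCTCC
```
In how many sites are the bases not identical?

The sequences differ at sites 1, 2, 6, 7, 9, 10, 13, 14, 15 (1-based) — 9 in total.

9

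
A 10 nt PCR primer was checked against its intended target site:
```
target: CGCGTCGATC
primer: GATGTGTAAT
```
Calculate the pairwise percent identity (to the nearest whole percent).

7 positions differ (1, 2, 3, 6, 7, 9, 10), so 3 of 10 match: 3/10 = 30%.

30%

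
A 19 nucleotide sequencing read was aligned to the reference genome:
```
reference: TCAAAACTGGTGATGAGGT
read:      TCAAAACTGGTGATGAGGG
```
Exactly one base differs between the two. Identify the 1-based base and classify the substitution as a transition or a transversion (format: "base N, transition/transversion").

base 19, transversion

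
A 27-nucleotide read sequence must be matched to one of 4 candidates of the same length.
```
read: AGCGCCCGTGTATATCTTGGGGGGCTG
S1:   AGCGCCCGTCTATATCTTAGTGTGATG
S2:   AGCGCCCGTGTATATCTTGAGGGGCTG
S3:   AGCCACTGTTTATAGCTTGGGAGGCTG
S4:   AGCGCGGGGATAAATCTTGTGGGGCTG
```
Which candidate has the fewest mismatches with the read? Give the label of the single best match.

S2

S1 differs at 5 positions; S2 differs at 1 position; S3 differs at 6 positions; S4 differs at 6 positions. The closest is S2.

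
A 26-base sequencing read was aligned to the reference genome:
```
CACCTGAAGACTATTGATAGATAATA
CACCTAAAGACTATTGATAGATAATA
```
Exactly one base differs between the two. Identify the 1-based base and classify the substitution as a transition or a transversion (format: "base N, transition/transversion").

base 6, transition

Base 6 changes G→A. G is a purine and A is a purine, so this is a transition.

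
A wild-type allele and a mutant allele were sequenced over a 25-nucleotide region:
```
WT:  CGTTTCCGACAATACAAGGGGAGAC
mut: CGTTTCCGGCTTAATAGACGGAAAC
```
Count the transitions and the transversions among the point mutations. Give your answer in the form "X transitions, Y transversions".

5 transitions, 4 transversions

Transitions (purine↔purine or pyrimidine↔pyrimidine): 9 A→G, 15 C→T, 17 A→G, 18 G→A, 23 G→A.
Transversions (purine↔pyrimidine): 11 A→T, 12 A→T, 13 T→A, 19 G→C.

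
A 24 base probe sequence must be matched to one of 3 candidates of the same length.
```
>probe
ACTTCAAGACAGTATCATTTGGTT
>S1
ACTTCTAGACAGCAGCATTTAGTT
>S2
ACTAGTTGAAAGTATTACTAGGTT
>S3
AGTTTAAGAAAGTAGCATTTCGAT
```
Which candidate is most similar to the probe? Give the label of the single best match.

S1 differs at 4 bases; S2 differs at 8 bases; S3 differs at 6 bases. The closest is S1.

S1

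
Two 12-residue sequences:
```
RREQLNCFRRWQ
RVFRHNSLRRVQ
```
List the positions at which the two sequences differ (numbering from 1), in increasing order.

2, 3, 4, 5, 7, 8, 11

Scanning 1-based: 2: R/V; 3: E/F; 4: Q/R; 5: L/H; 7: C/S; 8: F/L; 11: W/V.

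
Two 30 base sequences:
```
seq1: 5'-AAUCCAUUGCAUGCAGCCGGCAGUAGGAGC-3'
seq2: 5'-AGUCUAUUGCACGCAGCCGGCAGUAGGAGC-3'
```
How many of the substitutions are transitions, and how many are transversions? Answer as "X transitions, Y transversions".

3 transitions, 0 transversions

Mismatches (1-based):
position 2: A→G (purine→purine, transition)
position 5: C→U (pyrimidine→pyrimidine, transition)
position 12: U→C (pyrimidine→pyrimidine, transition)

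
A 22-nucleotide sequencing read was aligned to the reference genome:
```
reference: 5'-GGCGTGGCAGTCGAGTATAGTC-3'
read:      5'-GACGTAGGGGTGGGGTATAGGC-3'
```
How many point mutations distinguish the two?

7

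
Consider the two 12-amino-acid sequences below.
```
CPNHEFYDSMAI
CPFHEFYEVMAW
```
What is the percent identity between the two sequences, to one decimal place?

Mismatches at positions 3, 8, 9, 12 (1-based): 4 of 12.
Identical positions: 8/12 = 66.67% → 66.7%.

66.7%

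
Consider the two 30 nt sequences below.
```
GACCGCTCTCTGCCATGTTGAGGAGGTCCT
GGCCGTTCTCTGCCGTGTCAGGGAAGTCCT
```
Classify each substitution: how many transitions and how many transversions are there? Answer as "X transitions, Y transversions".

7 transitions, 0 transversions

Transitions (purine↔purine or pyrimidine↔pyrimidine): 2 A→G, 6 C→T, 15 A→G, 19 T→C, 20 G→A, 21 A→G, 25 G→A.
Transversions (purine↔pyrimidine): none.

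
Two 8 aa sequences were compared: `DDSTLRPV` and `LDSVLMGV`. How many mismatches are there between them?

Mismatches (1-based): residue 1: D→L; residue 4: T→V; residue 6: R→M; residue 7: P→G.

4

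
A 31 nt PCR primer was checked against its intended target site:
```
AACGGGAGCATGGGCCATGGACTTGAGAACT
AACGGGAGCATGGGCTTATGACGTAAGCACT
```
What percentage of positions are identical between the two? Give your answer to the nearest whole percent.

7 positions differ (16, 17, 18, 19, 23, 25, 28), so 24 of 31 match: 24/31 = 77.42%.

77%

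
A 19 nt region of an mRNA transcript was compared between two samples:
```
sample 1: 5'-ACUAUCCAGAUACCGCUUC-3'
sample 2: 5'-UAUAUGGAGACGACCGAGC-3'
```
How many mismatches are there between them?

The sequences differ at bases 1, 2, 6, 7, 11, 12, 13, 15, 16, 17, 18 (1-based) — 11 in total.

11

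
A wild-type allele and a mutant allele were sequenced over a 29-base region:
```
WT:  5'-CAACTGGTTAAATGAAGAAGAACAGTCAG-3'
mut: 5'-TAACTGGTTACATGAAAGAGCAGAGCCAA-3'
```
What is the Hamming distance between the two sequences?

8

Comparing position by position, 8 sites differ: 1 (C/T), 11 (A/C), 17 (G/A), 18 (A/G), 21 (A/C), 23 (C/G), 26 (T/C), 29 (G/A).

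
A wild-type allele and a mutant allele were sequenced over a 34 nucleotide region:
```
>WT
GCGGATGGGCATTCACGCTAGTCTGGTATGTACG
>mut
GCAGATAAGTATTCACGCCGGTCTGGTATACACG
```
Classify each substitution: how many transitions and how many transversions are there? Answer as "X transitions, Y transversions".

Mismatches (1-based):
site 3: G→A (purine→purine, transition)
site 7: G→A (purine→purine, transition)
site 8: G→A (purine→purine, transition)
site 10: C→T (pyrimidine→pyrimidine, transition)
site 19: T→C (pyrimidine→pyrimidine, transition)
site 20: A→G (purine→purine, transition)
site 30: G→A (purine→purine, transition)
site 31: T→C (pyrimidine→pyrimidine, transition)

8 transitions, 0 transversions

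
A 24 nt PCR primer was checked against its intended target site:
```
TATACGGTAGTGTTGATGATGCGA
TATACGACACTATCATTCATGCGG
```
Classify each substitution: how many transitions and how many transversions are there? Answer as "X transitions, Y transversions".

Mismatches (1-based):
base 7: G→A (purine→purine, transition)
base 8: T→C (pyrimidine→pyrimidine, transition)
base 10: G→C (purine→pyrimidine, transversion)
base 12: G→A (purine→purine, transition)
base 14: T→C (pyrimidine→pyrimidine, transition)
base 15: G→A (purine→purine, transition)
base 16: A→T (purine→pyrimidine, transversion)
base 18: G→C (purine→pyrimidine, transversion)
base 24: A→G (purine→purine, transition)

6 transitions, 3 transversions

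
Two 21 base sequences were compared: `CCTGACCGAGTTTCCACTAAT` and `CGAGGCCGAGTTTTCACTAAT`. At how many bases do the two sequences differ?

4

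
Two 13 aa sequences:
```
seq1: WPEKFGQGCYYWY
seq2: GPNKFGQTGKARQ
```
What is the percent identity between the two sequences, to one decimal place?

38.5%

8 positions differ (1, 3, 8, 9, 10, 11, 12, 13), so 5 of 13 match: 5/13 = 38.46%.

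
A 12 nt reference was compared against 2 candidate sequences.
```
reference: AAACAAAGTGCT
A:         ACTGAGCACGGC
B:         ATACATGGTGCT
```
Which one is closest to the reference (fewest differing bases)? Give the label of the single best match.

A differs at 9 bases; B differs at 3 bases. The closest is B.

B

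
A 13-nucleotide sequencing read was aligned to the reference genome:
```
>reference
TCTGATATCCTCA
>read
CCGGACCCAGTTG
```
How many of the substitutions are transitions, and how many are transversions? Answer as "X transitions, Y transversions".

Mismatches (1-based):
site 1: T→C (pyrimidine→pyrimidine, transition)
site 3: T→G (pyrimidine→purine, transversion)
site 6: T→C (pyrimidine→pyrimidine, transition)
site 7: A→C (purine→pyrimidine, transversion)
site 8: T→C (pyrimidine→pyrimidine, transition)
site 9: C→A (pyrimidine→purine, transversion)
site 10: C→G (pyrimidine→purine, transversion)
site 12: C→T (pyrimidine→pyrimidine, transition)
site 13: A→G (purine→purine, transition)

5 transitions, 4 transversions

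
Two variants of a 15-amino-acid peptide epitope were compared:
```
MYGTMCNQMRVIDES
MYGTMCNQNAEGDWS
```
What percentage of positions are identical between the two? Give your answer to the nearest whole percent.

67%

5 positions differ (9, 10, 11, 12, 14), so 10 of 15 match: 10/15 = 66.67%.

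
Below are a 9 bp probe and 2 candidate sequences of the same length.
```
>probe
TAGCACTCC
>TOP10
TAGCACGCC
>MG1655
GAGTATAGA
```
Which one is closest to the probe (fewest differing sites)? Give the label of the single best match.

TOP10

TOP10 differs at 1 site; MG1655 differs at 6 sites. The closest is TOP10.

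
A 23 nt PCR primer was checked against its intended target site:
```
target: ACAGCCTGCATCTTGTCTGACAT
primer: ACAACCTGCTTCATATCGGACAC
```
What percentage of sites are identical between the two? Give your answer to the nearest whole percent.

74%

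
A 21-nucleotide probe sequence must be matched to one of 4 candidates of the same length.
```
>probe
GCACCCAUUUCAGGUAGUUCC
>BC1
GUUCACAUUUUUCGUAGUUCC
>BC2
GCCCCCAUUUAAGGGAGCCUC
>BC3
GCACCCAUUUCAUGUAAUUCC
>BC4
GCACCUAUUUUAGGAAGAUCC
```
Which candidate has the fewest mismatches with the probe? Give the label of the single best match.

BC3

Hamming distances to probe — BC1: 6; BC2: 6; BC3: 2; BC4: 4.
Smallest is BC3 with 2 mismatches.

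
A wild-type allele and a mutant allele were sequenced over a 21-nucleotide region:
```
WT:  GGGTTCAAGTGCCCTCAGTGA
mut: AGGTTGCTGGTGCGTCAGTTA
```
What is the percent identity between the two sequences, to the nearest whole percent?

57%

Mismatches at positions 1, 6, 7, 8, 10, 11, 12, 14, 20 (1-based): 9 of 21.
Identical positions: 12/21 = 57.14% → 57%.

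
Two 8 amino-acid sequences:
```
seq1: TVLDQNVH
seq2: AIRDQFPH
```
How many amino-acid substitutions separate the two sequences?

Mismatches (1-based): position 1: T→A; position 2: V→I; position 3: L→R; position 6: N→F; position 7: V→P.

5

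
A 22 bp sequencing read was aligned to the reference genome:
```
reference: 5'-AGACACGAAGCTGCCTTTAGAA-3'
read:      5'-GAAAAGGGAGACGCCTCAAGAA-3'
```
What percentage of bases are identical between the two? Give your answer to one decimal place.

9 positions differ (1, 2, 4, 6, 8, 11, 12, 17, 18), so 13 of 22 match: 13/22 = 59.09%.

59.1%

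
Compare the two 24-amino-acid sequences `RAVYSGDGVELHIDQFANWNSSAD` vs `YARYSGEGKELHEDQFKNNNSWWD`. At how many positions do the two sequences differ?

9

Comparing position by position, 9 positions differ: 1 (R/Y), 3 (V/R), 7 (D/E), 9 (V/K), 13 (I/E), 17 (A/K), 19 (W/N), 22 (S/W), 23 (A/W).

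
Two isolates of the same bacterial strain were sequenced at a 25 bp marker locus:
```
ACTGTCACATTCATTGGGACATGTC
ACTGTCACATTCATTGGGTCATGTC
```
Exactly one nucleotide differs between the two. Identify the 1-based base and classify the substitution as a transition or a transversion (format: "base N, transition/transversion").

base 19, transversion

The sequences differ only at base 19: A→T (purine→pyrimidine), a transversion.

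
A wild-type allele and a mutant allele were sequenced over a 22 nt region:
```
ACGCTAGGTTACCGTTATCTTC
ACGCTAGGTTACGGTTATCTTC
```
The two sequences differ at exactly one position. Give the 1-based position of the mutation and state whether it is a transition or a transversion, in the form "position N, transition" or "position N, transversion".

position 13, transversion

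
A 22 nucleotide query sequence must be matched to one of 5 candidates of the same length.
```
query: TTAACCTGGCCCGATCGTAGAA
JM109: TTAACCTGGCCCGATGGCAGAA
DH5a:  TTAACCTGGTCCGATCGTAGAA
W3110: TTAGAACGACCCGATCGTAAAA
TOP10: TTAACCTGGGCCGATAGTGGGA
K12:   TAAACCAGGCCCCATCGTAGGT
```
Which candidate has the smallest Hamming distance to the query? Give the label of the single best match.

DH5a

Hamming distances to query — JM109: 2; DH5a: 1; W3110: 6; TOP10: 4; K12: 5.
Smallest is DH5a with 1 mismatch.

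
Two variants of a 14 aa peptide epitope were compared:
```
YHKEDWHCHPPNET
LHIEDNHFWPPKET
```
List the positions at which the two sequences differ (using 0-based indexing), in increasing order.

Differences at position 0 (Y→L), position 2 (K→I), position 5 (W→N), position 7 (C→F), position 8 (H→W), position 11 (N→K).

0, 2, 5, 7, 8, 11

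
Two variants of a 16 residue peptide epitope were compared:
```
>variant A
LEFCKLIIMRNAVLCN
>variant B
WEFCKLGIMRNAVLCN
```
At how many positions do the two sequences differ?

2

Comparing position by position, 2 positions differ: 1 (L/W), 7 (I/G).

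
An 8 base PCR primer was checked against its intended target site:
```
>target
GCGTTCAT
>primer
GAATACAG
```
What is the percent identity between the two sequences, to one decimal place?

50.0%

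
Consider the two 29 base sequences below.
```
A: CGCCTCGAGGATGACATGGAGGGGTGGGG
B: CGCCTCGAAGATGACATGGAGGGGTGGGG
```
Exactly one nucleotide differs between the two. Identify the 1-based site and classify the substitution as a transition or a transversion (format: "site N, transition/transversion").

Site 9 changes G→A. G is a purine and A is a purine, so this is a transition.

site 9, transition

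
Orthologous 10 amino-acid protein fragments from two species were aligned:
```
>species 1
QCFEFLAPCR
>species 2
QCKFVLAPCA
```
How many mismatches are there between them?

4

Comparing position by position, 4 positions differ: 3 (F/K), 4 (E/F), 5 (F/V), 10 (R/A).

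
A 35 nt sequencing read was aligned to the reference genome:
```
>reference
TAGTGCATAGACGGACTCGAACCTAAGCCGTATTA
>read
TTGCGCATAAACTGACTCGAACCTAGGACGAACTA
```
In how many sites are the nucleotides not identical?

Comparing position by position, 8 sites differ: 2 (A/T), 4 (T/C), 10 (G/A), 13 (G/T), 26 (A/G), 28 (C/A), 31 (T/A), 33 (T/C).

8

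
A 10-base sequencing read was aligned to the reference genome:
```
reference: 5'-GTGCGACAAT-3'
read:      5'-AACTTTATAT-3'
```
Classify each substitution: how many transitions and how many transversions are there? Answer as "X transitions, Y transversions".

Mismatches (1-based):
site 1: G→A (purine→purine, transition)
site 2: T→A (pyrimidine→purine, transversion)
site 3: G→C (purine→pyrimidine, transversion)
site 4: C→T (pyrimidine→pyrimidine, transition)
site 5: G→T (purine→pyrimidine, transversion)
site 6: A→T (purine→pyrimidine, transversion)
site 7: C→A (pyrimidine→purine, transversion)
site 8: A→T (purine→pyrimidine, transversion)

2 transitions, 6 transversions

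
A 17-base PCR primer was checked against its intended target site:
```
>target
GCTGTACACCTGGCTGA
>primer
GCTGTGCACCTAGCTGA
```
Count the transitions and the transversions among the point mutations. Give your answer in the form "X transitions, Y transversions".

2 transitions, 0 transversions

Mismatches (1-based):
base 6: A→G (purine→purine, transition)
base 12: G→A (purine→purine, transition)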